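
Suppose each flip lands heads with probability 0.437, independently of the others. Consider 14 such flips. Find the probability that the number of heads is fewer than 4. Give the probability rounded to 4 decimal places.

0.0762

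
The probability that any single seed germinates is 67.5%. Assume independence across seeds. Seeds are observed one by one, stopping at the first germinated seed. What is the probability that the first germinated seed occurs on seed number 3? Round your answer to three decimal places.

0.071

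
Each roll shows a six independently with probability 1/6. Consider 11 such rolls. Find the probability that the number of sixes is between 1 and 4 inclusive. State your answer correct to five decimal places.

X ~ Binomial(11, 0.166667); P(1 ≤ X ≤ 4) = Σ C(11,k) p^k (1−p)^(11−k) over k:
  k=1: C(11,1)·0.166667^1·0.833333^10 = 0.2960936
  k=2: C(11,2)·0.166667^2·0.833333^9 = 0.2960936
  k=3: C(11,3)·0.166667^3·0.833333^8 = 0.1776561
  k=4: C(11,4)·0.166667^4·0.833333^7 = 0.0710625
Total = 0.8409057

0.84091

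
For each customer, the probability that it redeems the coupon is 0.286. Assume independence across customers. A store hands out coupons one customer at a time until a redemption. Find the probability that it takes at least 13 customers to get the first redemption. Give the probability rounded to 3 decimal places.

0.018

Y = number of customers to the first success; geometric, p = 0.286.
P(Y > 12) = P(first 12 all fail) = (1−p)^12 = 0.01755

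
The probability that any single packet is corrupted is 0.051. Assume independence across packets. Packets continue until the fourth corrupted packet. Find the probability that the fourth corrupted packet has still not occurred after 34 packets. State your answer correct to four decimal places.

0.9068

Needing more than 34 packets ⇔ fewer than 4 successes in the first 34. With X ~ Binomial(34, 0.051), P(Y > 34) = P(X ≤ 3).
  k=0: C(34,0)·0.051^0·0.949^34 = 0.168675
  k=1: C(34,1)·0.051^1·0.949^33 = 0.308201
  k=2: C(34,2)·0.051^2·0.949^32 = 0.273289
  k=3: C(34,3)·0.051^3·0.949^31 = 0.156659
P(X ≤ 3) = 0.906824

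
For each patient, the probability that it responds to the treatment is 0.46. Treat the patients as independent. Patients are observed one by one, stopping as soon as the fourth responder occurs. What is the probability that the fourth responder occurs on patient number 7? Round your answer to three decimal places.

0.141

Y = trial on which the fourth success occurs; negative binomial, r=4, p=0.46.
P(Y=7) = C(6,3) · p^4 · (1−p)^3
= 20 · 0.044775 · 0.15746 = 0.14101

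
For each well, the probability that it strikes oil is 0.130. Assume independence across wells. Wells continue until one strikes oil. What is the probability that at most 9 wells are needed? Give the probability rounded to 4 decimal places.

0.7145

Y = number of wells to the first success; geometric, p = 0.13.
P(Y ≤ 9) = 1 − (1−p)^9 = 1 − 0.285544 = 0.714456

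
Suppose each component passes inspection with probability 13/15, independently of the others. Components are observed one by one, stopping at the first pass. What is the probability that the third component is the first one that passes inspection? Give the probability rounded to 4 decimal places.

Geometric (trials to first success), p = 0.866667.
P(Y = 3) = (1−p)^2 · p = 0.017778 · 0.866667 = 0.015407

0.0154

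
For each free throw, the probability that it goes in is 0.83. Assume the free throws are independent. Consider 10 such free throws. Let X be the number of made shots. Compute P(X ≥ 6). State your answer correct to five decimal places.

0.98320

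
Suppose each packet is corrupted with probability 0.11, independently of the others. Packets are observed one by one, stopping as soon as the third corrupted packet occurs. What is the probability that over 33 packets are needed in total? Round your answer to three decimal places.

Needing more than 33 packets ⇔ fewer than 3 successes in the first 33. With X ~ Binomial(33, 0.11), P(Y > 33) = P(X ≤ 2).
  k=0: C(33,0)·0.11^0·0.89^33 = 0.02137
  k=1: C(33,1)·0.11^1·0.89^32 = 0.08717
  k=2: C(33,2)·0.11^2·0.89^31 = 0.17239
P(X ≤ 2) = 0.28094

0.281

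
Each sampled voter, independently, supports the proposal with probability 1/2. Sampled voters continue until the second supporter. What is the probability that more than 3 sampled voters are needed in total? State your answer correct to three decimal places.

0.500

Needing more than 3 sampled voters ⇔ fewer than 2 successes in the first 3. With X ~ Binomial(3, 0.50), P(Y > 3) = P(X ≤ 1).
  k=0: C(3,0)·0.50^0·0.50^3 = 0.12500
  k=1: C(3,1)·0.50^1·0.50^2 = 0.37500
P(X ≤ 1) = 0.50000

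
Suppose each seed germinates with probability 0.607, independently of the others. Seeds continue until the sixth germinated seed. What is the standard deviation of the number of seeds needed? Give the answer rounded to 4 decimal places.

2.5298

Y = total seeds until the sixth success; negative binomial with r=6, p=0.607.
SD(Y) = √[r(1−p)/p²] = √(6.399800) = 2.529783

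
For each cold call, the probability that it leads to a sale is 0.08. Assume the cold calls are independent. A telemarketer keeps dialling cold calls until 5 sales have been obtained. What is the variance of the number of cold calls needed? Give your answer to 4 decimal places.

Y = total cold calls until the fifth success; negative binomial with r=5, p=0.08.
Var(Y) = r(1−p)/p² = 5·0.92 / 0.08² = 718.750000

718.7500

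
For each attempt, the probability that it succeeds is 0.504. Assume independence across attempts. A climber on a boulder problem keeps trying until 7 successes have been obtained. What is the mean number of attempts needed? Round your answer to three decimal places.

13.889

Y = total attempts until the seventh success; negative binomial with r=7, p=0.504.
E[Y] = r / p = 7 / 0.504 = 13.88889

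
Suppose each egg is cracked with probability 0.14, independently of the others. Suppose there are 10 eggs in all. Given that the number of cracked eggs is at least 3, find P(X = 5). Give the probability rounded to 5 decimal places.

X ~ Binomial(10, 0.14). Want P(X=5 | X≥3) = P(X=5) / P(X≥3).
P(X=5) = C(10,5)·0.14^5·0.86^5 = 0.0063758
P(X≥3) = 1 − 0.2213016 − 0.3602584 − 0.2639102 = 0.1545298
Ratio = 0.0063758 / 0.1545298 = 0.0412592

0.04126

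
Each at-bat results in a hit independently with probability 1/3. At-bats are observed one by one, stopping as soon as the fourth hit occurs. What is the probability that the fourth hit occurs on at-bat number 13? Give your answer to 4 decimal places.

0.0707

Y = trial on which the fourth success occurs; negative binomial, r=4, p=0.333333.
P(Y=13) = C(12,3) · p^4 · (1−p)^9
= 220 · 0.012346 · 0.026012 = 0.070651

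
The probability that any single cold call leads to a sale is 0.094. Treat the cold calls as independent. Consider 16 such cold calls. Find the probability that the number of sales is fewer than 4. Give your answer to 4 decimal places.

0.9433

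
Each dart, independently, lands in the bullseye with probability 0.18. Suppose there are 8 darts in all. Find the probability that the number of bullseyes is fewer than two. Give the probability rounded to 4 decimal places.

0.5634

X ~ Binomial(8, 0.18); P(X ≤ 1) = Σ C(8,k) p^k (1−p)^(8−k) over k:
  k=0: C(8,0)·0.18^0·0.82^8 = 0.204414
  k=1: C(8,1)·0.18^1·0.82^7 = 0.358971
Total = 0.563385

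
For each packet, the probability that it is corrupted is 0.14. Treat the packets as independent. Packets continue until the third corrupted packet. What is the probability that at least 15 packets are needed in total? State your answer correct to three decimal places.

0.689

Needing more than 14 packets ⇔ fewer than 3 successes in the first 14. With X ~ Binomial(14, 0.14), P(Y > 14) = P(X ≤ 2).
  k=0: C(14,0)·0.14^0·0.86^14 = 0.12105
  k=1: C(14,1)·0.14^1·0.86^13 = 0.27589
  k=2: C(14,2)·0.14^2·0.86^12 = 0.29193
P(X ≤ 2) = 0.68887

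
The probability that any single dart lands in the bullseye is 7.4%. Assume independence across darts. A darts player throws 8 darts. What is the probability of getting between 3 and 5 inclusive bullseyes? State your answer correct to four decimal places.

0.0171

X ~ Binomial(8, 0.074); P(3 ≤ X ≤ 5) = Σ C(8,k) p^k (1−p)^(8−k) over k:
  k=3: C(8,3)·0.074^3·0.926^5 = 0.015450
  k=4: C(8,4)·0.074^4·0.926^4 = 0.001543
  k=5: C(8,5)·0.074^5·0.926^3 = 0.000099
Total = 0.017092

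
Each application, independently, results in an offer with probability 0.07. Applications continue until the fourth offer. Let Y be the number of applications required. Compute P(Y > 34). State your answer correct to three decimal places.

Needing more than 34 applications ⇔ fewer than 4 successes in the first 34. With X ~ Binomial(34, 0.07), P(Y > 34) = P(X ≤ 3).
  k=0: C(34,0)·0.07^0·0.93^34 = 0.08480
  k=1: C(34,1)·0.07^1·0.93^33 = 0.21703
  k=2: C(34,2)·0.07^2·0.93^32 = 0.26953
  k=3: C(34,3)·0.07^3·0.93^31 = 0.21640
P(X ≤ 3) = 0.78777

0.788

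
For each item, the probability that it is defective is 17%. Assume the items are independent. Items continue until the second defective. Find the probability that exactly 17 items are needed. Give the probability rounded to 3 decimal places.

0.028

Y = trial on which the second success occurs; negative binomial, r=2, p=0.17.
P(Y=17) = C(16,1) · p^2 · (1−p)^15
= 16 · 0.0289 · 0.061118 = 0.02826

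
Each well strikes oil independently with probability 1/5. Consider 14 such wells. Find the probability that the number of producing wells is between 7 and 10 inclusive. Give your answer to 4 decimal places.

0.0116

X ~ Binomial(14, 0.20); P(7 ≤ X ≤ 10) = Σ C(14,k) p^k (1−p)^(14−k) over k:
  k=7: C(14,7)·0.20^7·0.80^7 = 0.009213
  k=8: C(14,8)·0.20^8·0.80^6 = 0.002015
  k=9: C(14,9)·0.20^9·0.80^5 = 0.000336
  k=10: C(14,10)·0.20^10·0.80^4 = 0.000042
Total = 0.011606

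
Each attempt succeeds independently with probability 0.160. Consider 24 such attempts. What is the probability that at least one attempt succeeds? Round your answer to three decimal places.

0.985

P(at least one) = 1 − P(none) = 1 − (1 − 0.16)^24
= 1 − 0.01523 = 0.98477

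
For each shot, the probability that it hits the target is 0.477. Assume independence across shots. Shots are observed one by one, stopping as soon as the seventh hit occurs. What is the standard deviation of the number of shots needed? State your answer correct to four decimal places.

Y = total shots until the seventh success; negative binomial with r=7, p=0.477.
SD(Y) = √[r(1−p)/p²] = √(16.090257) = 4.011266

4.0113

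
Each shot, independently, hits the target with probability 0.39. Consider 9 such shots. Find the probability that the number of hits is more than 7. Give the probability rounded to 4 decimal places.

X ~ Binomial(9, 0.39); P(X ≥ 8) = Σ C(9,k) p^k (1−p)^(9−k) over k:
  k=8: C(9,8)·0.39^8·0.61^1 = 0.002938
  k=9: C(9,9)·0.39^9·0.61^0 = 0.000209
Total = 0.003147

0.0031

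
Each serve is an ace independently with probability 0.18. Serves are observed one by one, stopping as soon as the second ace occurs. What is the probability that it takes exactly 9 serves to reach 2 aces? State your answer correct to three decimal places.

Y = trial on which the second success occurs; negative binomial, r=2, p=0.18.
P(Y=9) = C(8,1) · p^2 · (1−p)^7
= 8 · 0.0324 · 0.24929 = 0.06461

0.065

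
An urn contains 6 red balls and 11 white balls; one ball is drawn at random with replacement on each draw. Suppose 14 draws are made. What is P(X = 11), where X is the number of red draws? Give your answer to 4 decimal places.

0.0010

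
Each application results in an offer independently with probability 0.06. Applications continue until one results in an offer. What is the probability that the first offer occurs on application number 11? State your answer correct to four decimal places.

Geometric (trials to first success), p = 0.06.
P(Y = 11) = (1−p)^10 · p = 0.53862 · 0.06 = 0.032317

0.0323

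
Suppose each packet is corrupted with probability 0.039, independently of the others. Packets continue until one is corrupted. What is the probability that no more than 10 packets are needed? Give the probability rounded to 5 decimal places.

Y = number of packets to the first success; geometric, p = 0.039.
P(Y ≤ 10) = 1 − (1−p)^10 = 1 − 0.6717905 = 0.3282095

0.32821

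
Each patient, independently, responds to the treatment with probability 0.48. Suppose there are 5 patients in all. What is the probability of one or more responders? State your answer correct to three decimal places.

0.962

P(at least one) = 1 − P(none) = 1 − (1 − 0.48)^5
= 1 − 0.03802 = 0.96198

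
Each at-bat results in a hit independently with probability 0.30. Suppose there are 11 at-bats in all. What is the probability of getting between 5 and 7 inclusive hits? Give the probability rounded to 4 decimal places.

X ~ Binomial(11, 0.30); P(5 ≤ X ≤ 7) = Σ C(11,k) p^k (1−p)^(11−k) over k:
  k=5: C(11,5)·0.30^5·0.70^6 = 0.132080
  k=6: C(11,6)·0.30^6·0.70^5 = 0.056606
  k=7: C(11,7)·0.30^7·0.70^4 = 0.017328
Total = 0.206014

0.2060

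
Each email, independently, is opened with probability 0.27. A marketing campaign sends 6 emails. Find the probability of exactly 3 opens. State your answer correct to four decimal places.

0.1531

X ~ Binomial(n=6, p=0.27).
P(X=3) = C(6,3) · p^3 · (1−p)^3
= 20 · 0.019683 · 0.38902 = 0.153140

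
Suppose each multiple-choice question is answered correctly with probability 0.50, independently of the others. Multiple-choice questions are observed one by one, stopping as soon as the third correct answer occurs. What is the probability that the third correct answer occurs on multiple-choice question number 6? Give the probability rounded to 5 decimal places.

Y = trial on which the third success occurs; negative binomial, r=3, p=0.50.
P(Y=6) = C(5,2) · p^3 · (1−p)^3
= 10 · 0.125 · 0.125 = 0.1562500

0.15625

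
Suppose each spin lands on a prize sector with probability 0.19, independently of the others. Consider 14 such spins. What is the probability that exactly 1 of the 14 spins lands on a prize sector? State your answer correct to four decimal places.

0.1719

X ~ Binomial(n=14, p=0.19).
P(X=1) = C(14,1) · p^1 · (1−p)^13
= 14 · 0.19 · 0.064611 = 0.171865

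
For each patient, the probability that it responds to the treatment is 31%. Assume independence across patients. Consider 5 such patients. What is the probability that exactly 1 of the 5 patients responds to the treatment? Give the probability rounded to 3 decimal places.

0.351

X ~ Binomial(n=5, p=0.31).
P(X=1) = C(5,1) · p^1 · (1−p)^4
= 5 · 0.31 · 0.22667 = 0.35134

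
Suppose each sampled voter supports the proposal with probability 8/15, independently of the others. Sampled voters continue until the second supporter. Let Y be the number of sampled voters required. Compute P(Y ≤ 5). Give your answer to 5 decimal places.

0.85139

Finishing within 5 sampled voters ⇔ at least 2 successes in the first 5. With X ~ Binomial(5, 0.533333), P(Y ≤ 5) = 1 − P(X ≤ 1).
  k=0: C(5,0)·0.533333^0·0.466667^5 = 0.0221327
  k=1: C(5,1)·0.533333^1·0.466667^4 = 0.1264724
1 − 0.1486051 = 0.8513949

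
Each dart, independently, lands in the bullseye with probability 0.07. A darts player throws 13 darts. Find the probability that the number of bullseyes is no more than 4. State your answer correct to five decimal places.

0.99866

X ~ Binomial(13, 0.07); P(X ≤ 4) = Σ C(13,k) p^k (1−p)^(13−k) over k:
  k=0: C(13,0)·0.07^0·0.93^13 = 0.3892946
  k=1: C(13,1)·0.07^1·0.93^12 = 0.3809226
  k=2: C(13,2)·0.07^2·0.93^11 = 0.1720296
  k=3: C(13,3)·0.07^3·0.93^10 = 0.0474777
  k=4: C(13,4)·0.07^4·0.93^9 = 0.0089340
Total = 0.9986584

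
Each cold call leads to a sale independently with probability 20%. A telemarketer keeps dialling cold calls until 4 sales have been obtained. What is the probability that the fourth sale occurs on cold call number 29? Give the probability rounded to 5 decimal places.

Y = trial on which the fourth success occurs; negative binomial, r=4, p=0.20.
P(Y=29) = C(28,3) · p^4 · (1−p)^25
= 3276 · 0.0016 · 0.0037779 = 0.0198022

0.01980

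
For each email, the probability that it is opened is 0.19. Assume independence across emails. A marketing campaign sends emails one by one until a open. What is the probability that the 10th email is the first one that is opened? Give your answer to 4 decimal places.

0.0285

Geometric (trials to first success), p = 0.19.
P(Y = 10) = (1−p)^9 · p = 0.15009 · 0.19 = 0.028518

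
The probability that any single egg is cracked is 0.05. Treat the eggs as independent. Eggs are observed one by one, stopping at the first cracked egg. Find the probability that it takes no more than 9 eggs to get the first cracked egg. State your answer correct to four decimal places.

0.3698

Y = number of eggs to the first success; geometric, p = 0.05.
P(Y ≤ 9) = 1 − (1−p)^9 = 1 − 0.630249 = 0.369751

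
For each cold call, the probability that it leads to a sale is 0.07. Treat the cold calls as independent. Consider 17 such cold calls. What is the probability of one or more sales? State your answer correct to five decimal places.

0.70879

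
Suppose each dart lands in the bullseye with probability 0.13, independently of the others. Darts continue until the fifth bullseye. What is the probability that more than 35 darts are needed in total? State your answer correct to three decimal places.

Needing more than 35 darts ⇔ fewer than 5 successes in the first 35. With X ~ Binomial(35, 0.13), P(Y > 35) = P(X ≤ 4).
  k=0: C(35,0)·0.13^0·0.87^35 = 0.00764
  k=1: C(35,1)·0.13^1·0.87^34 = 0.03996
  k=2: C(35,2)·0.13^2·0.87^33 = 0.10152
  k=3: C(35,3)·0.13^3·0.87^32 = 0.16686
  k=4: C(35,4)·0.13^4·0.87^31 = 0.19947
P(X ≤ 4) = 0.51545

0.515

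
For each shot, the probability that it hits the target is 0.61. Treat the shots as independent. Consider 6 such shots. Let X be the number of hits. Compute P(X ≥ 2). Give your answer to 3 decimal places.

0.963

X ~ Binomial(6, 0.61); P(X ≥ 2) = Σ C(6,k) p^k (1−p)^(6−k) over k:
  k=2: C(6,2)·0.61^2·0.39^4 = 0.12912
  k=3: C(6,3)·0.61^3·0.39^3 = 0.26929
  k=4: C(6,4)·0.61^4·0.39^2 = 0.31589
  k=5: C(6,5)·0.61^5·0.39^1 = 0.19764
  k=6: C(6,6)·0.61^6·0.39^0 = 0.05152
Total = 0.96346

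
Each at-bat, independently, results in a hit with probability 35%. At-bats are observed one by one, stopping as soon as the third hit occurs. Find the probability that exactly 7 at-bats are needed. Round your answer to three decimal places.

Y = trial on which the third success occurs; negative binomial, r=3, p=0.35.
P(Y=7) = C(6,2) · p^3 · (1−p)^4
= 15 · 0.042875 · 0.17851 = 0.11480

0.115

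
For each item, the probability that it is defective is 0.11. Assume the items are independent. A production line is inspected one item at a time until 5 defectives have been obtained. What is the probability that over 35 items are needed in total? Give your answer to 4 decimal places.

Needing more than 35 items ⇔ fewer than 5 successes in the first 35. With X ~ Binomial(35, 0.11), P(Y > 35) = P(X ≤ 4).
  k=0: C(35,0)·0.11^0·0.89^35 = 0.016930
  k=1: C(35,1)·0.11^1·0.89^34 = 0.073235
  k=2: C(35,2)·0.11^2·0.89^33 = 0.153877
  k=3: C(35,3)·0.11^3·0.89^32 = 0.209203
  k=4: C(35,4)·0.11^4·0.89^31 = 0.206852
P(X ≤ 4) = 0.660097

0.6601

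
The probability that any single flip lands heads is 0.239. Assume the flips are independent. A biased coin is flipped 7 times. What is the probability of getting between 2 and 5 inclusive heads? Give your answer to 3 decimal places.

X ~ Binomial(7, 0.239); P(2 ≤ X ≤ 5) = Σ C(7,k) p^k (1−p)^(7−k) over k:
  k=2: C(7,2)·0.239^2·0.761^5 = 0.30615
  k=3: C(7,3)·0.239^3·0.761^4 = 0.16025
  k=4: C(7,4)·0.239^4·0.761^3 = 0.05033
  k=5: C(7,5)·0.239^5·0.761^2 = 0.00948
Total = 0.52622

0.526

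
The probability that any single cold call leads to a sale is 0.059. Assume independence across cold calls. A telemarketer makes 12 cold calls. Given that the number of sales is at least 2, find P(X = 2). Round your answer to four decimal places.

X ~ Binomial(12, 0.059). Want P(X=2 | X≥2) = P(X=2) / P(X≥2).
P(X=2) = C(12,2)·0.059^2·0.941^10 = 0.125067
P(X≥2) = 1 − 0.482032 − 0.362676 = 0.155292
Ratio = 0.125067 / 0.155292 = 0.805368

0.8054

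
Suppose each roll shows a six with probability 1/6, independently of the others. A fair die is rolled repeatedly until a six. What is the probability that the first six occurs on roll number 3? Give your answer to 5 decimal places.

Geometric (trials to first success), p = 0.166667.
P(Y = 3) = (1−p)^2 · p = 0.69444 · 0.166667 = 0.1157407

0.11574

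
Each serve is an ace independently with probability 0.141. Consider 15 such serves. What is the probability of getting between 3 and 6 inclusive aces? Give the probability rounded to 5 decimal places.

X ~ Binomial(15, 0.141); P(3 ≤ X ≤ 6) = Σ C(15,k) p^k (1−p)^(15−k) over k:
  k=3: C(15,3)·0.141^3·0.859^12 = 0.2058670
  k=4: C(15,4)·0.141^4·0.859^11 = 0.1013757
  k=5: C(15,5)·0.141^5·0.859^10 = 0.0366086
  k=6: C(15,6)·0.141^6·0.859^9 = 0.0100151
Total = 0.3538664

0.35387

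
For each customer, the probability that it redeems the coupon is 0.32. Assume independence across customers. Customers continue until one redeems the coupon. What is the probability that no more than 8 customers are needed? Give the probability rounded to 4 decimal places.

Y = number of customers to the first success; geometric, p = 0.32.
P(Y ≤ 8) = 1 − (1−p)^8 = 1 − 0.045716 = 0.954284

0.9543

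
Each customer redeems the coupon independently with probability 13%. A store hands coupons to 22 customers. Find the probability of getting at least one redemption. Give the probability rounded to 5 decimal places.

0.95329

P(at least one) = 1 − P(none) = 1 − (1 − 0.13)^22
= 1 − 0.0467115 = 0.9532885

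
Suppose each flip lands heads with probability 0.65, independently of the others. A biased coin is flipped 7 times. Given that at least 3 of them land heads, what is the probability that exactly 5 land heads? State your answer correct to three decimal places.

X ~ Binomial(7, 0.65). Want P(X=5 | X≥3) = P(X=5) / P(X≥3).
P(X=5) = C(7,5)·0.65^5·0.35^2 = 0.29848
P(X≥3) = 1 − 0.00064 − 0.00836 − 0.04660 = 0.94439
Ratio = 0.29848 / 0.94439 = 0.31606

0.316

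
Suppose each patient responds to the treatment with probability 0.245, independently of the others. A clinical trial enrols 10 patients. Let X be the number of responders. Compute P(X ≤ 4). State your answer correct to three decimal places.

X ~ Binomial(10, 0.245); P(X ≤ 4) = Σ C(10,k) p^k (1−p)^(10−k) over k:
  k=0: C(10,0)·0.245^0·0.755^10 = 0.06018
  k=1: C(10,1)·0.245^1·0.755^9 = 0.19529
  k=2: C(10,2)·0.245^2·0.755^8 = 0.28518
  k=3: C(10,3)·0.245^3·0.755^7 = 0.24678
  k=4: C(10,4)·0.245^4·0.755^6 = 0.14014
Total = 0.92758

0.928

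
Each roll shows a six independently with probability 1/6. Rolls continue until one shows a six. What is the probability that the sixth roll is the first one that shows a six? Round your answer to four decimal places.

Geometric (trials to first success), p = 0.166667.
P(Y = 6) = (1−p)^5 · p = 0.40188 · 0.166667 = 0.066980

0.0670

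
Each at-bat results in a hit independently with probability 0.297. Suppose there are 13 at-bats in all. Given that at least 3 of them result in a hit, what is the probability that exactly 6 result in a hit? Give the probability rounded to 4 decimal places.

0.1264

X ~ Binomial(13, 0.297). Want P(X=6 | X≥3) = P(X=6) / P(X≥3).
P(X=6) = C(13,6)·0.297^6·0.703^7 = 0.099941
P(X≥3) = 1 − 0.010243 − 0.056255 − 0.142599 = 0.790903
Ratio = 0.099941 / 0.790903 = 0.126363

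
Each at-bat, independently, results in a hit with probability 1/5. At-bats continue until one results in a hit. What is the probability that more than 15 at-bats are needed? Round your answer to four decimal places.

0.0352

Y = number of at-bats to the first success; geometric, p = 0.20.
P(Y > 15) = P(first 15 all fail) = (1−p)^15 = 0.035184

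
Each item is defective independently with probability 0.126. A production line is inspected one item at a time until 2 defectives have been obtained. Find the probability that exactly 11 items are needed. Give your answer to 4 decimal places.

0.0472

Y = trial on which the second success occurs; negative binomial, r=2, p=0.126.
P(Y=11) = C(10,1) · p^2 · (1−p)^9
= 10 · 0.015876 · 0.29758 = 0.047244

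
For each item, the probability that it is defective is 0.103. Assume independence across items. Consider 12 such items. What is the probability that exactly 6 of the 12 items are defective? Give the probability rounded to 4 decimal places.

0.0006

X ~ Binomial(n=12, p=0.103).
P(X=6) = C(12,6) · p^6 · (1−p)^6
= 924 · 1.1941e-06 · 0.5209 = 0.000575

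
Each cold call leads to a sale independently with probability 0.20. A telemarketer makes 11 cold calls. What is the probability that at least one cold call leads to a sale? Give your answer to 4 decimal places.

0.9141

P(at least one) = 1 − P(none) = 1 − (1 − 0.20)^11
= 1 − 0.085899 = 0.914101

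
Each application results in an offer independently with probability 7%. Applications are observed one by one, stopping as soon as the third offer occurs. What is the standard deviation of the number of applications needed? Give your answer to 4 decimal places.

23.8618

Y = total applications until the third success; negative binomial with r=3, p=0.07.
SD(Y) = √[r(1−p)/p²] = √(569.387755) = 23.861847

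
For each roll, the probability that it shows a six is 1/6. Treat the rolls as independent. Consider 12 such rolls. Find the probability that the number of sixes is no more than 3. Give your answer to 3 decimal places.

0.875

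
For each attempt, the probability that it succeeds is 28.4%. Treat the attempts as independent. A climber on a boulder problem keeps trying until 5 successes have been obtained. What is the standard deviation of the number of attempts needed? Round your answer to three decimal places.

Y = total attempts until the fifth success; negative binomial with r=5, p=0.284.
SD(Y) = √[r(1−p)/p²] = √(44.38603) = 6.66228

6.662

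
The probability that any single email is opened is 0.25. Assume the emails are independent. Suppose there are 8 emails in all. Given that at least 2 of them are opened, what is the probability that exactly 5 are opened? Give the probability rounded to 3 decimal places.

X ~ Binomial(8, 0.25). Want P(X=5 | X≥2) = P(X=5) / P(X≥2).
P(X=5) = C(8,5)·0.25^5·0.75^3 = 0.02307
P(X≥2) = 1 − 0.10011 − 0.26697 = 0.63292
Ratio = 0.02307 / 0.63292 = 0.03645

0.036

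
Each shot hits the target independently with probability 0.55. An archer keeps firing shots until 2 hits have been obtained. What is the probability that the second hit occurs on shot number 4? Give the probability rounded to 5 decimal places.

Y = trial on which the second success occurs; negative binomial, r=2, p=0.55.
P(Y=4) = C(3,1) · p^2 · (1−p)^2
= 3 · 0.3025 · 0.2025 = 0.1837688

0.18377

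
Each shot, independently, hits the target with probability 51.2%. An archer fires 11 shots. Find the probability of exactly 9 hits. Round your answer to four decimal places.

0.0317

X ~ Binomial(n=11, p=0.512).
P(X=9) = C(11,9) · p^9 · (1−p)^2
= 55 · 0.0024179 · 0.23814 = 0.031669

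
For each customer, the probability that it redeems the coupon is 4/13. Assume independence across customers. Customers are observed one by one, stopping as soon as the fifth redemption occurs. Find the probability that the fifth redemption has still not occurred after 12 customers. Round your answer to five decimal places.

0.70308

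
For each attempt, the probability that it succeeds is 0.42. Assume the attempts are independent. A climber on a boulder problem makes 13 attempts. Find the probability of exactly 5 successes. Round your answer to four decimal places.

0.2154

X ~ Binomial(n=13, p=0.42).
P(X=5) = C(13,5) · p^5 · (1−p)^8
= 1287 · 0.013069 · 0.012806 = 0.215402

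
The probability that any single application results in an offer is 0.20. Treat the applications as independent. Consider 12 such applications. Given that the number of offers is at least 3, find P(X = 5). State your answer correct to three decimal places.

X ~ Binomial(12, 0.20). Want P(X=5 | X≥3) = P(X=5) / P(X≥3).
P(X=5) = C(12,5)·0.20^5·0.80^7 = 0.05315
P(X≥3) = 1 − 0.06872 − 0.20616 − 0.28347 = 0.44165
Ratio = 0.05315 / 0.44165 = 0.12034

0.120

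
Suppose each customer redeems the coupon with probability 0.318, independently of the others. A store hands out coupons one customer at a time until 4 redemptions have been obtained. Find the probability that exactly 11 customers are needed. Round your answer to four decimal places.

Y = trial on which the fourth success occurs; negative binomial, r=4, p=0.318.
P(Y=11) = C(10,3) · p^4 · (1−p)^7
= 120 · 0.010226 · 0.068626 = 0.084213

0.0842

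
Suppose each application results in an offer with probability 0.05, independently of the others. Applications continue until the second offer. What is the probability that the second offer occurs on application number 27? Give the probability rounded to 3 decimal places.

0.018

Y = trial on which the second success occurs; negative binomial, r=2, p=0.05.
P(Y=27) = C(26,1) · p^2 · (1−p)^25
= 26 · 0.0025 · 0.27739 = 0.01803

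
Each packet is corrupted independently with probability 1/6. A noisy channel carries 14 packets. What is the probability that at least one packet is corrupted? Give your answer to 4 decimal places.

P(at least one) = 1 − P(none) = 1 − (1 − 0.166667)^14
= 1 − 0.077887 = 0.922113

0.9221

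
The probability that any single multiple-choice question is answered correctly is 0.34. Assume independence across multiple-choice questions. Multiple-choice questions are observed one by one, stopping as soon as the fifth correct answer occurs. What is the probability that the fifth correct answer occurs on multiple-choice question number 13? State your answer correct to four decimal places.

Y = trial on which the fifth success occurs; negative binomial, r=5, p=0.34.
P(Y=13) = C(12,4) · p^5 · (1−p)^8
= 495 · 0.0045435 · 0.036004 = 0.080975

0.0810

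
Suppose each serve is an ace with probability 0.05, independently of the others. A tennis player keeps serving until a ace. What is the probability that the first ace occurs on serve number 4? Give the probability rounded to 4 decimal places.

0.0429

Geometric (trials to first success), p = 0.05.
P(Y = 4) = (1−p)^3 · p = 0.85737 · 0.05 = 0.042869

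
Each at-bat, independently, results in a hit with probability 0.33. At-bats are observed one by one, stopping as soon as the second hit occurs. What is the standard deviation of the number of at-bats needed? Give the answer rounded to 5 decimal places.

3.50783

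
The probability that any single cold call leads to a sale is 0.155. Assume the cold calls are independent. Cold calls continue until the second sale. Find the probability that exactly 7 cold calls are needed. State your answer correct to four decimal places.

0.0621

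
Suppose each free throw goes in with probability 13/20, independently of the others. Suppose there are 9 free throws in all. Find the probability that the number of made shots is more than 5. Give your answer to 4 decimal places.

0.6089

X ~ Binomial(9, 0.65); P(X ≥ 6) = Σ C(9,k) p^k (1−p)^(9−k) over k:
  k=6: C(9,6)·0.65^6·0.35^3 = 0.271621
  k=7: C(9,7)·0.65^7·0.35^2 = 0.216188
  k=8: C(9,8)·0.65^8·0.35^1 = 0.100373
  k=9: C(9,9)·0.65^9·0.35^0 = 0.020712
Total = 0.608894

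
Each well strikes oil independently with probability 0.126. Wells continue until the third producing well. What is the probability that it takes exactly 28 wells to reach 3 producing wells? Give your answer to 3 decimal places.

Y = trial on which the third success occurs; negative binomial, r=3, p=0.126.
P(Y=28) = C(27,2) · p^3 · (1−p)^25
= 351 · 0.0020004 · 0.034497 = 0.02422

0.024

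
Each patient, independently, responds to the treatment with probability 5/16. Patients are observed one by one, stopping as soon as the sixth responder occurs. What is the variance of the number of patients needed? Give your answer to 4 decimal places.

Y = total patients until the sixth success; negative binomial with r=6, p=0.3125.
Var(Y) = r(1−p)/p² = 6·0.6875 / 0.3125² = 42.240000

42.2400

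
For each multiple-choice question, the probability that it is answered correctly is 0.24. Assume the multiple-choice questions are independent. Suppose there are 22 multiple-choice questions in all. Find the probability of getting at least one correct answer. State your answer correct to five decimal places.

0.99761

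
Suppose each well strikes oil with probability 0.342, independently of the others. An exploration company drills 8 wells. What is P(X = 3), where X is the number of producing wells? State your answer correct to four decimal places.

X ~ Binomial(n=8, p=0.342).
P(X=3) = C(8,3) · p^3 · (1−p)^5
= 56 · 0.040002 · 0.12335 = 0.276309

0.2763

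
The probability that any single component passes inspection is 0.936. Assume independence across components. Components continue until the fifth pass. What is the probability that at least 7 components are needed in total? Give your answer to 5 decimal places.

Needing more than 6 components ⇔ fewer than 5 successes in the first 6. With X ~ Binomial(6, 0.936), P(Y > 6) = P(X ≤ 4).
  k=0: C(6,0)·0.936^0·0.064^6 = 0.0000001
  k=1: C(6,1)·0.936^1·0.064^5 = 0.0000060
  k=2: C(6,2)·0.936^2·0.064^4 = 0.0002205
  k=3: C(6,3)·0.936^3·0.064^3 = 0.0042993
  k=4: C(6,4)·0.936^4·0.064^2 = 0.0471579
P(X ≤ 4) = 0.0516838

0.05168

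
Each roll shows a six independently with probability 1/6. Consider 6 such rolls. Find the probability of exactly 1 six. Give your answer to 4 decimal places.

X ~ Binomial(n=6, p=0.166667).
P(X=1) = C(6,1) · p^1 · (1−p)^5
= 6 · 0.16667 · 0.40188 = 0.401878

0.4019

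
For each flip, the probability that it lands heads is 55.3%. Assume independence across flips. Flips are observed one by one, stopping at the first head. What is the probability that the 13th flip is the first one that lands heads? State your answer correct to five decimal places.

0.00004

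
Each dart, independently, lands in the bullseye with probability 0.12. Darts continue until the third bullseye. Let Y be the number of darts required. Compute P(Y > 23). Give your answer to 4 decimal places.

0.4673

Needing more than 23 darts ⇔ fewer than 3 successes in the first 23. With X ~ Binomial(23, 0.12), P(Y > 23) = P(X ≤ 2).
  k=0: C(23,0)·0.12^0·0.88^23 = 0.052857
  k=1: C(23,1)·0.12^1·0.88^22 = 0.165778
  k=2: C(23,2)·0.12^2·0.88^21 = 0.248668
P(X ≤ 2) = 0.467303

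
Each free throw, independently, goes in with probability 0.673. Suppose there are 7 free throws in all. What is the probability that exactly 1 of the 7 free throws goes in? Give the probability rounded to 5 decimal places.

0.00576

X ~ Binomial(n=7, p=0.673).
P(X=1) = C(7,1) · p^1 · (1−p)^6
= 7 · 0.673 · 0.0012226 = 0.0057597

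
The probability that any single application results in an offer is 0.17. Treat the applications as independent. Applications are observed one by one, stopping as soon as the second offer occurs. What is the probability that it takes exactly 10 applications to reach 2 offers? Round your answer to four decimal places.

0.0586

Y = trial on which the second success occurs; negative binomial, r=2, p=0.17.
P(Y=10) = C(9,1) · p^2 · (1−p)^8
= 9 · 0.0289 · 0.22523 = 0.058582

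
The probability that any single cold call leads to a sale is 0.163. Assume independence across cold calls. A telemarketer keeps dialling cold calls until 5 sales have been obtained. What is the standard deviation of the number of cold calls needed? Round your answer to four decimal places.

Y = total cold calls until the fifth success; negative binomial with r=5, p=0.163.
SD(Y) = √[r(1−p)/p²] = √(157.514396) = 12.550474

12.5505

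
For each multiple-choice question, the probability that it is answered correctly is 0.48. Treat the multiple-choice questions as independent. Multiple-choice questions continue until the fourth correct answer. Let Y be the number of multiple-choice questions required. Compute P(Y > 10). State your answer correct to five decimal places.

Needing more than 10 multiple-choice questions ⇔ fewer than 4 successes in the first 10. With X ~ Binomial(10, 0.48), P(Y > 10) = P(X ≤ 3).
  k=0: C(10,0)·0.48^0·0.52^10 = 0.0014456
  k=1: C(10,1)·0.48^1·0.52^9 = 0.0133435
  k=2: C(10,2)·0.48^2·0.52^8 = 0.0554270
  k=3: C(10,3)·0.48^3·0.52^7 = 0.1364358
P(X ≤ 3) = 0.2066520

0.20665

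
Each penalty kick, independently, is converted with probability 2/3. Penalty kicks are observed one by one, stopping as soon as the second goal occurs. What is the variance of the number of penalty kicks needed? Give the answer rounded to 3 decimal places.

1.500

Y = total penalty kicks until the second success; negative binomial with r=2, p=0.666667.
Var(Y) = r(1−p)/p² = 2·0.333333 / 0.666667² = 1.50000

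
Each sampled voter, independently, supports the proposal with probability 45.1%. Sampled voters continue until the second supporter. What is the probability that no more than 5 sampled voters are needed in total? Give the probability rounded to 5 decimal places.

Finishing within 5 sampled voters ⇔ at least 2 successes in the first 5. With X ~ Binomial(5, 0.451), P(Y ≤ 5) = 1 − P(X ≤ 1).
  k=0: C(5,0)·0.451^0·0.549^5 = 0.0498726
  k=1: C(5,1)·0.451^1·0.549^4 = 0.2048500
1 − 0.2547225 = 0.7452775

0.74528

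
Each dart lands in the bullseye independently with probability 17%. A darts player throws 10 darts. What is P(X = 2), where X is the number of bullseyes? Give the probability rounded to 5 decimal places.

X ~ Binomial(n=10, p=0.17).
P(X=2) = C(10,2) · p^2 · (1−p)^8
= 45 · 0.0289 · 0.22523 = 0.2929106

0.29291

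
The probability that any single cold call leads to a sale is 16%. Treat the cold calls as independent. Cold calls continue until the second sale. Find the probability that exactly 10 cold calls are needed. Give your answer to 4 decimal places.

0.0571

Y = trial on which the second success occurs; negative binomial, r=2, p=0.16.
P(Y=10) = C(9,1) · p^2 · (1−p)^8
= 9 · 0.0256 · 0.24788 = 0.057111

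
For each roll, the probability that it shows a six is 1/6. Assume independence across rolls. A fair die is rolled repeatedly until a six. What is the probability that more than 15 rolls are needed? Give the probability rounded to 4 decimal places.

0.0649

Y = number of rolls to the first success; geometric, p = 0.166667.
P(Y > 15) = P(first 15 all fail) = (1−p)^15 = 0.064905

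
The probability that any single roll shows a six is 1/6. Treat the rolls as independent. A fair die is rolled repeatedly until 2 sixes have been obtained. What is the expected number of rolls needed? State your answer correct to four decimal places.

Y = total rolls until the second success; negative binomial with r=2, p=0.166667.
E[Y] = r / p = 2 / 0.166667 = 12.000000

12.0000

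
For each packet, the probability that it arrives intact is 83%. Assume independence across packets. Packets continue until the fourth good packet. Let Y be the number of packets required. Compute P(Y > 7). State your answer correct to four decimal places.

0.0189

Needing more than 7 packets ⇔ fewer than 4 successes in the first 7. With X ~ Binomial(7, 0.83), P(Y > 7) = P(X ≤ 3).
  k=0: C(7,0)·0.83^0·0.17^7 = 0.000004
  k=1: C(7,1)·0.83^1·0.17^6 = 0.000140
  k=2: C(7,2)·0.83^2·0.17^5 = 0.002054
  k=3: C(7,3)·0.83^3·0.17^4 = 0.016715
P(X ≤ 3) = 0.018913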